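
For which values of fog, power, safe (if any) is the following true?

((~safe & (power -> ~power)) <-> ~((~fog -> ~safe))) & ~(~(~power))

fog = True, power = False, safe = True

  (~safe & (power -> ~power)) <-> ~((~fog -> ~safe)) = True
    ~safe & (power -> ~power) = False
      ~safe = False
      power -> ~power = True
        ~power = True
    ~((~fog -> ~safe)) = False
      ~fog -> ~safe = True
        ~fog = False
        ~safe = False
  ~(~(~power)) = True
    ~(~power) = False
      ~power = True
Both conjuncts True, so the formula holds.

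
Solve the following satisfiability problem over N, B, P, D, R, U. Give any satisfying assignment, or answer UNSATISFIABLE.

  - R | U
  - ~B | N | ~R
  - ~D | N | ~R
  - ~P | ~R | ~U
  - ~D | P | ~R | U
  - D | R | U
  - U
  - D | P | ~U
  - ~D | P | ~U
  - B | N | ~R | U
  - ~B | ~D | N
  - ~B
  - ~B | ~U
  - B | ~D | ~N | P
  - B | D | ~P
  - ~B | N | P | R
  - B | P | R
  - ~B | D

Unit clause (U) forces U = True.
Unit clause (~B) forces B = False.
Set N = False.
Try P = False:
  (D | P | ~U) forces D = True.
  clause (~D | P | ~U) is falsified — backtrack.
So P = True.
  then (~P | ~R | ~U) forces R = False.
  then (B | D | ~P) forces D = True.
All clauses satisfied.

N=F; B=F; P=T; D=T; R=F; U=T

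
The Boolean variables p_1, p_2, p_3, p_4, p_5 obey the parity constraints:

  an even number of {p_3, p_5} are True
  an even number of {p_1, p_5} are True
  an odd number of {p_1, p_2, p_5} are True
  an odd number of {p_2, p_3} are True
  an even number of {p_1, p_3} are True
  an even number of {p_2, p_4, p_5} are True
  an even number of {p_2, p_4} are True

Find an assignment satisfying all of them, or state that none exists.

p_1 = False, p_2 = True, p_3 = False, p_4 = True, p_5 = False

{p_3, p_5}: 0 true → even ✓
{p_1, p_5}: 0 true → even ✓
{p_1, p_2, p_5}: 1 true → odd ✓
{p_2, p_3}: 1 true → odd ✓
{p_1, p_3}: 0 true → even ✓
{p_2, p_4, p_5}: 2 true → even ✓
{p_2, p_4}: 2 true → even ✓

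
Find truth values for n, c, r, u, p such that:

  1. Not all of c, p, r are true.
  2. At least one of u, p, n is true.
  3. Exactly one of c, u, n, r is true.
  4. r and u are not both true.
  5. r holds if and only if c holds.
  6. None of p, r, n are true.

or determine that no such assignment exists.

n = False, c = False, r = False, u = True, p = False

  (1) {c, p, r}: 0/3 true — not all ✓
  (2) {u, p, n}: 1 true — at least one ✓
  (3) {c, u, n, r}: 1 true — exactly one ✓
  (4) r=F, u=T — not both ✓
  (5) r=F, c=F — same ✓
  (6) {p, r, n}: 0 true — none ✓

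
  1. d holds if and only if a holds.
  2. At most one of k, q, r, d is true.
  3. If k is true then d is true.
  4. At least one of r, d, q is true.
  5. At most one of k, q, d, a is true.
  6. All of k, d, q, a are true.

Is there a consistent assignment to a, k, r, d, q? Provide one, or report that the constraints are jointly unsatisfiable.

Case a = True:
  (1) with a=T forces d = True.
  Constraint (5) is violated (d=T, a=T) — contradiction.
Case a = False:
  Constraint (6) is violated (a=F) — contradiction.
Both cases fail — unsatisfiable.

The formula is unsatisfiable.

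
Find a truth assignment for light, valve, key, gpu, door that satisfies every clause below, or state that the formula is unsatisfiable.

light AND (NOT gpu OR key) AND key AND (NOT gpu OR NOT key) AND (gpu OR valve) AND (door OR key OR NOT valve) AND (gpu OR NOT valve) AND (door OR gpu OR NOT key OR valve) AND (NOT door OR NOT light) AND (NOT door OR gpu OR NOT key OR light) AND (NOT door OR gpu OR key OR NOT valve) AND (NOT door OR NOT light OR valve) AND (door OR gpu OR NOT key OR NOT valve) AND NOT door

UNSATISFIABLE

Case light = True:
  (key) forces key = True.
  (NOT gpu OR NOT key) forces gpu = False.
  (gpu OR valve) forces valve = True.
  Clause (gpu OR NOT valve) is falsified — contradiction.
Case light = False:
  Clause (light) is falsified — contradiction.
Both cases fail, so the formula is unsatisfiable.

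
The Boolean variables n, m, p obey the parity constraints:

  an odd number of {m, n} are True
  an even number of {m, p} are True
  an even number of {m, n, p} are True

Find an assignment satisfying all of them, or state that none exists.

n = False, m = True, p = True

{m, n}: 1 true → odd ✓
{m, p}: 2 true → even ✓
{m, n, p}: 2 true → even ✓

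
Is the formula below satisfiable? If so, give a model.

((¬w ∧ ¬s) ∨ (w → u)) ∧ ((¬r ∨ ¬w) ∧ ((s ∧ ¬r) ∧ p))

p = True; w = False; r = False; u = True; s = True

  (¬w ∧ ¬s) ∨ (w → u) = True
    ¬w ∧ ¬s = False
      ¬w = True
      ¬s = False
    w → u = True
  (¬r ∨ ¬w) ∧ ((s ∧ ¬r) ∧ p) = True
    ¬r ∨ ¬w = True
      ¬r = True
      ¬w = True
    (s ∧ ¬r) ∧ p = True
      s ∧ ¬r = True
        ¬r = True
Both conjuncts True, so the formula holds.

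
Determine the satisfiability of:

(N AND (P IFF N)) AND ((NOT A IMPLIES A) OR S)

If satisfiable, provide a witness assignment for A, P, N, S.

A=F, P=T, N=T, S=T

  N AND (P IFF N) = True
    P IFF N = True
  (NOT A IMPLIES A) OR S = True
    NOT A IMPLIES A = False
      NOT A = True
Both conjuncts True, so the formula holds.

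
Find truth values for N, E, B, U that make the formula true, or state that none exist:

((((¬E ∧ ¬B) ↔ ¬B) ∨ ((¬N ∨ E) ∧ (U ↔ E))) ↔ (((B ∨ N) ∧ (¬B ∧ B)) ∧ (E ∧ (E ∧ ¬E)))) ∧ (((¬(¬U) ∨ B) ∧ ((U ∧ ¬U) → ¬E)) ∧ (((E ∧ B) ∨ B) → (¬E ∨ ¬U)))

The formula is unsatisfiable.

Case B = True: the conjunct (((¬E ∧ ¬B) ↔ ¬B) ∨ ((¬N ∨ E) ∧ (U ↔ E))) ↔ (((B ∨ N) ∧ (¬B ∧ B)) ∧ (E ∧ (E ∧ ¬E))) becomes (True ∨ ((¬N ∨ E) ∧ (U ↔ E))) ↔ (False ∧ (E ∧ (E ∧ ¬E))) = False.
Case B = False: the formula simplifies to ¬((¬E ∨ ((¬N ∨ E) ∧ (U ↔ E)))) ∧ (¬(¬U) ∧ ((U ∧ ¬U) → ¬E)).
  U = True: simplifies to ¬((¬E ∨ ((¬N ∨ E) ∧ E))).
    E = True: this becomes ¬((False ∨ True)) = False.
    E = False: this becomes ¬((True ∨ False)) = False.
  U = False: the conjunct ¬(¬U) becomes ¬(¬False) = False.
Both cases fail — unsatisfiable.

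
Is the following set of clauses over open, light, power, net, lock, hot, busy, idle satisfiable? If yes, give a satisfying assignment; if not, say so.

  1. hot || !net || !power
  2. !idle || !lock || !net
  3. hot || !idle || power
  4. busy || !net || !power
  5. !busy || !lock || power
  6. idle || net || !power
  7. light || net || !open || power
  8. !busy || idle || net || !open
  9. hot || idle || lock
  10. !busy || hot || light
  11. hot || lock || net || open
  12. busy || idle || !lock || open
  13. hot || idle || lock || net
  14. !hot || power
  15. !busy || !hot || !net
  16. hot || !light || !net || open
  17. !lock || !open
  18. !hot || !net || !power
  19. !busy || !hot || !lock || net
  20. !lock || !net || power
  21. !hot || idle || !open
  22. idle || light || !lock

open: True, light: False, power: True, net: False, lock: False, hot: True, busy: True, idle: True

Set open = True.
  then (!lock || !open) forces lock = False.
Set light = False.
Set power = True.
Set net = False.
  then (idle || net || !power) forces idle = True.
Set hot = True.
Set busy = True.
All clauses satisfied.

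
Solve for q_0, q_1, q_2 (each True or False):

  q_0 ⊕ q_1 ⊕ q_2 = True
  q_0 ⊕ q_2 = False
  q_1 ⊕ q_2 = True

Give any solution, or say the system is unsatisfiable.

q_0=F; q_1=T; q_2=F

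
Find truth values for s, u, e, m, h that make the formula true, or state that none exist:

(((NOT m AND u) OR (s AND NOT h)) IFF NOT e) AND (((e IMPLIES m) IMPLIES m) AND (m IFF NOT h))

s = True, u = True, e = False, m = True, h = False

  ((NOT m AND u) OR (s AND NOT h)) IFF NOT e = True
    (NOT m AND u) OR (s AND NOT h) = True
      NOT m AND u = False
        NOT m = False
      s AND NOT h = True
        NOT h = True
    NOT e = True
  ((e IMPLIES m) IMPLIES m) AND (m IFF NOT h) = True
    (e IMPLIES m) IMPLIES m = True
      e IMPLIES m = True
    m IFF NOT h = True
      NOT h = True
Both conjuncts True, so the formula holds.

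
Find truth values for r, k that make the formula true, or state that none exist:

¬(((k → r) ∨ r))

r: False, k: True

  ¬(((k → r) ∨ r)) = True
    (k → r) ∨ r = False
      k → r = False
The formula evaluates to True.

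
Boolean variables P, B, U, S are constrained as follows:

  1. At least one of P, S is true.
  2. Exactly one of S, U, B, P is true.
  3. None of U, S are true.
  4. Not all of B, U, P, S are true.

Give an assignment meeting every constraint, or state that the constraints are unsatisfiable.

P: True; B: False; U: False; S: False

  (1) {P, S}: 1 true — at least one ✓
  (2) {S, U, B, P}: 1 true — exactly one ✓
  (3) {U, S}: 0 true — none ✓
  (4) {B, U, P, S}: 1/4 true — not all ✓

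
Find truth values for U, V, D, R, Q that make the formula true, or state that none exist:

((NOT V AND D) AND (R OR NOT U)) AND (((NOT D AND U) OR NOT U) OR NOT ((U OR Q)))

U = False; V = False; D = True; R = False; Q = True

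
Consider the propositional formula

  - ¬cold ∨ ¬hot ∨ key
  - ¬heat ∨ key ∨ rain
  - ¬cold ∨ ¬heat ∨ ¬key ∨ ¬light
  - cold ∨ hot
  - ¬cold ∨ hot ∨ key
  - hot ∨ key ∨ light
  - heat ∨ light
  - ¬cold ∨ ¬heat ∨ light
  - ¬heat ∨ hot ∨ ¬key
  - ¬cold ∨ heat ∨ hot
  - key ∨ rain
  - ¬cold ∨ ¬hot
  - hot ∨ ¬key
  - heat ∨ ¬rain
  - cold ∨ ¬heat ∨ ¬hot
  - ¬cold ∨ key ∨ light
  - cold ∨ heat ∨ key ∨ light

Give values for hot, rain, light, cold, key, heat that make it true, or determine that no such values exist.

hot = True, rain = False, light = True, cold = False, key = True, heat = False

Try hot = False:
  (cold ∨ hot) forces cold = True.
  (¬cold ∨ hot ∨ key) forces key = True.
  clause (hot ∨ ¬key) is falsified — backtrack.
So hot = True.
  then (¬cold ∨ ¬hot) forces cold = False.
  then (cold ∨ ¬heat ∨ ¬hot) forces heat = False.
  then (heat ∨ light) forces light = True.
  then (heat ∨ ¬rain) forces rain = False.
  then (key ∨ rain) forces key = True.
All clauses satisfied.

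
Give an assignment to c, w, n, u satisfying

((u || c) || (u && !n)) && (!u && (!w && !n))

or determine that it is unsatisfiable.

c: True; w: False; n: False; u: False

  (u || c) || (u && !n) = True
    u || c = True
    u && !n = False
      !n = True
  !u && (!w && !n) = True
    !u = True
    !w && !n = True
      !w = True
      !n = True
Both conjuncts True, so the formula holds.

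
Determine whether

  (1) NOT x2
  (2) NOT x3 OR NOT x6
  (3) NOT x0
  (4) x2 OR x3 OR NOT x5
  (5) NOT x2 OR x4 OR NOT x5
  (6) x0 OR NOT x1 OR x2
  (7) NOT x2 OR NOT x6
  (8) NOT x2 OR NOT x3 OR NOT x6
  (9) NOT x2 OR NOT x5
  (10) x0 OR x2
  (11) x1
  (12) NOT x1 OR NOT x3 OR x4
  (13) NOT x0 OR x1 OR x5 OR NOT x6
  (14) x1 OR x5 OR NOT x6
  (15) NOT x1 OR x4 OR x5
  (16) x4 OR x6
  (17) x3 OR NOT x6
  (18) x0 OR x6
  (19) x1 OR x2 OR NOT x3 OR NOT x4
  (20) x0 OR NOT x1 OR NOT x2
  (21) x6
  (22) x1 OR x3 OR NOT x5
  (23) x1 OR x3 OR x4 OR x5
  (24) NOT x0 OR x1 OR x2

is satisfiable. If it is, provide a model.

Case x0 = True:
  Clause (NOT x0) is falsified — contradiction.
Case x0 = False:
  (NOT x2) forces x2 = False.
  Clause (x0 OR x2) is falsified — contradiction.
Both cases fail, so the formula is unsatisfiable.

The formula is unsatisfiable.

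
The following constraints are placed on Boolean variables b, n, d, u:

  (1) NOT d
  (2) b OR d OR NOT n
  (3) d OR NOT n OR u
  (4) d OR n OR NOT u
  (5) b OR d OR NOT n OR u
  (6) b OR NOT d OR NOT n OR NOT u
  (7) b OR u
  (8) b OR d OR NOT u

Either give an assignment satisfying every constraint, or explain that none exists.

b: True, n: True, d: False, u: True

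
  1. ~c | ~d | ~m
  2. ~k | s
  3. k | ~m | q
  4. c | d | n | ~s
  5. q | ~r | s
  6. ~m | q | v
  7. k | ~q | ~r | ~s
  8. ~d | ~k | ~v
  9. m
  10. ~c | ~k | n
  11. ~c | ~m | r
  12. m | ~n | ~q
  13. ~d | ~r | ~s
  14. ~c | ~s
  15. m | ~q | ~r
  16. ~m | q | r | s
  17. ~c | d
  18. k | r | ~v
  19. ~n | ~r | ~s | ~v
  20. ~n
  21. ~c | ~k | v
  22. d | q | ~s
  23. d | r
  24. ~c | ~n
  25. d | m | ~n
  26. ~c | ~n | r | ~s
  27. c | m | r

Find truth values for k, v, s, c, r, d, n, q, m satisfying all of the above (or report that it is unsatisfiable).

k=F, v=T, s=F, c=F, r=T, d=T, n=F, q=T, m=T

Unit clause (m) forces m = True.
Unit clause (~n) forces n = False.
Set k = False.
  then (k | ~m | q) forces q = True.
Set v = True.
  then (k | r | ~v) forces r = True.
  then (k | ~q | ~r | ~s) forces s = False.
Try c = True:
  (~c | ~d | ~m) forces d = False.
  clause (~c | d) is falsified — backtrack.
So c = False.
Set d = True.
All clauses satisfied.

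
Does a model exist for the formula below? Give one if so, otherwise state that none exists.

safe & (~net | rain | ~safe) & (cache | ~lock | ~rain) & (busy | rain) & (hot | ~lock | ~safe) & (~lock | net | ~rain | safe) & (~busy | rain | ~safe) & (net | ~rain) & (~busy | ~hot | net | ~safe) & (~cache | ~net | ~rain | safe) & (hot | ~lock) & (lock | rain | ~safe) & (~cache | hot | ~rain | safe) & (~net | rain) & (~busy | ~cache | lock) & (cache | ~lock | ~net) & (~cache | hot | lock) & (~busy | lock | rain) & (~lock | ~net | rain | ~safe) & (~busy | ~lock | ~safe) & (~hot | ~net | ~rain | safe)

Unit clause (safe) forces safe = True.
Try rain = False:
  (~net | rain | ~safe) forces net = False.
  (busy | rain) forces busy = True.
  clause (~busy | rain | ~safe) is falsified — backtrack.
So rain = True.
  then (net | ~rain) forces net = True.
Set hot = True.
Set lock = True.
  then (cache | ~lock | ~rain) forces cache = True.
  then (~busy | ~lock | ~safe) forces busy = False.
All clauses satisfied.

rain = True, hot = True, lock = True, cache = True, safe = True, busy = False, net = True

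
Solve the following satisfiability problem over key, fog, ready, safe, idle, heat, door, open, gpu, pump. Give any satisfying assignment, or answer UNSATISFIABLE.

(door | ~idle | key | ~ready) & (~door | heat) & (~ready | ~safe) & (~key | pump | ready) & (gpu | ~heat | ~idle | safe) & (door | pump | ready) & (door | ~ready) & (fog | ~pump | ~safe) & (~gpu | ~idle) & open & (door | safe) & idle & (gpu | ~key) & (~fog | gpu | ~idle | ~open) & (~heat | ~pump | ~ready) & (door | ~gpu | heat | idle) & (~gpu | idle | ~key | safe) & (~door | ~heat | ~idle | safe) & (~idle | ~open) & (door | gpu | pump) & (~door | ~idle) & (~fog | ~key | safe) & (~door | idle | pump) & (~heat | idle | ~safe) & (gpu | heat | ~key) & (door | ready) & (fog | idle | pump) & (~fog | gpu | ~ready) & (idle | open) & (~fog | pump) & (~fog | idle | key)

UNSATISFIABLE

Case open = True:
  (idle) forces idle = True.
  Clause (~idle | ~open) is falsified — contradiction.
Case open = False:
  Clause (open) is falsified — contradiction.
Both cases fail, so the formula is unsatisfiable.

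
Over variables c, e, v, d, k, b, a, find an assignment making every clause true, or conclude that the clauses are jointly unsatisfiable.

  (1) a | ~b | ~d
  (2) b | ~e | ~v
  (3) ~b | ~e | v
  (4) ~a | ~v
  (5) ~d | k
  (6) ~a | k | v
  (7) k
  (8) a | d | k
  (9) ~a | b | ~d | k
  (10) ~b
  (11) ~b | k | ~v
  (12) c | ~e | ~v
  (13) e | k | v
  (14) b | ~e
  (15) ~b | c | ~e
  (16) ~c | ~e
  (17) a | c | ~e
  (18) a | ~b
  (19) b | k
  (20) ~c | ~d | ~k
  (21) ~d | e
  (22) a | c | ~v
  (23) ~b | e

Unit clause (k) forces k = True.
Unit clause (~b) forces b = False.
In (b | ~e) only ~e is left, so e = False.
In (~d | e) only ~d is left, so d = False.
Set c = False.
Set v = False.
Set a = False.
All clauses satisfied.

c = False, e = False, v = False, d = False, k = True, b = False, a = False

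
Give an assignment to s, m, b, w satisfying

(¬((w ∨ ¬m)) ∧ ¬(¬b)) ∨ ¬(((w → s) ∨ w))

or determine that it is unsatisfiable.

s: False, m: True, b: True, w: False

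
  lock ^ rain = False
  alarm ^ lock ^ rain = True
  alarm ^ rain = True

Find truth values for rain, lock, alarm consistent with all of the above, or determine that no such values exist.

rain = False, lock = False, alarm = True

lock ^ rain = F ^ F = False ✓
alarm ^ lock ^ rain = T ^ F ^ F = True ✓
alarm ^ rain = T ^ F = True ✓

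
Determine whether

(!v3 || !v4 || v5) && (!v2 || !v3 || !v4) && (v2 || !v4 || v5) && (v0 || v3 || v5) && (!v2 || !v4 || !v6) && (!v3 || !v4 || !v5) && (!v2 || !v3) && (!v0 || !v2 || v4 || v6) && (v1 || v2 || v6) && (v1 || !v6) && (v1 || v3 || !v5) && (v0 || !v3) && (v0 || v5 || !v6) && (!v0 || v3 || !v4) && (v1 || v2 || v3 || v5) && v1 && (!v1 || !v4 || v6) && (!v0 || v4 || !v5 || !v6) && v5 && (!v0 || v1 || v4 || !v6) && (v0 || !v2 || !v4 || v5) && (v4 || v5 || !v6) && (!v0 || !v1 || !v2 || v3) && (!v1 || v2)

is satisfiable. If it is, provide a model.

v0=F; v1=T; v2=T; v3=F; v4=F; v5=T; v6=F

Unit clause (v1) forces v1 = True.
Unit clause (v5) forces v5 = True.
In (!v1 || v2) only v2 is left, so v2 = True.
In (!v2 || !v3) only !v3 is left, so v3 = False.
In (!v0 || !v1 || !v2 || v3) only !v0 is left, so v0 = False.
Try v4 = True:
  (!v2 || !v4 || !v6) forces v6 = False.
  clause (!v1 || !v4 || v6) is falsified — backtrack.
So v4 = False.
Set v6 = False.
All clauses satisfied.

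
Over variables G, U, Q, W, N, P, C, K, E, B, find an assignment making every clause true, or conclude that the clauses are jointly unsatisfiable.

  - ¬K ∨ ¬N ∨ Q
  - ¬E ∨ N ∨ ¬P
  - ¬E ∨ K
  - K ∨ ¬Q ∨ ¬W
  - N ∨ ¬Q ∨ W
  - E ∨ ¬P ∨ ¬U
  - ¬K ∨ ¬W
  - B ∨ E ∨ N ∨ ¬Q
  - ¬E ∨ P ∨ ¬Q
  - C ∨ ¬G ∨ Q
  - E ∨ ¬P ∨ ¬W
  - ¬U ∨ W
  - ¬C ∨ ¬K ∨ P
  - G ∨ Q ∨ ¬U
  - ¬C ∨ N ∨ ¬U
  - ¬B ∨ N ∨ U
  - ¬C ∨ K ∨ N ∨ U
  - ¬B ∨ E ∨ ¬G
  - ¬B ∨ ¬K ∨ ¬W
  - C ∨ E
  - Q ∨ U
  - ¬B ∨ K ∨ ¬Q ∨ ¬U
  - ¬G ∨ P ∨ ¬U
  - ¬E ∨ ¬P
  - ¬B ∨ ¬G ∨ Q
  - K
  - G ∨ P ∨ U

G=F, U=F, Q=T, W=F, N=T, P=T, C=T, K=T, E=F, B=F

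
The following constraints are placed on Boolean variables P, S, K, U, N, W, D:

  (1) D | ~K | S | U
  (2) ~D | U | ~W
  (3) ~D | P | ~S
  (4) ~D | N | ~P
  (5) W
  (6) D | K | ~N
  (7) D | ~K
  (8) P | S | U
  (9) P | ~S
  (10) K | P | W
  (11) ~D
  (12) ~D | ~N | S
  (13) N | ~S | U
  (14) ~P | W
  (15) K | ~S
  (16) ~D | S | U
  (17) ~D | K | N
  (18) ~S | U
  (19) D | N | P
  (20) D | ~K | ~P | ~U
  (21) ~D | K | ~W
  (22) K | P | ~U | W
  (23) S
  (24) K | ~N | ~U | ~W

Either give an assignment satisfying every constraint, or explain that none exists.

Unsatisfiable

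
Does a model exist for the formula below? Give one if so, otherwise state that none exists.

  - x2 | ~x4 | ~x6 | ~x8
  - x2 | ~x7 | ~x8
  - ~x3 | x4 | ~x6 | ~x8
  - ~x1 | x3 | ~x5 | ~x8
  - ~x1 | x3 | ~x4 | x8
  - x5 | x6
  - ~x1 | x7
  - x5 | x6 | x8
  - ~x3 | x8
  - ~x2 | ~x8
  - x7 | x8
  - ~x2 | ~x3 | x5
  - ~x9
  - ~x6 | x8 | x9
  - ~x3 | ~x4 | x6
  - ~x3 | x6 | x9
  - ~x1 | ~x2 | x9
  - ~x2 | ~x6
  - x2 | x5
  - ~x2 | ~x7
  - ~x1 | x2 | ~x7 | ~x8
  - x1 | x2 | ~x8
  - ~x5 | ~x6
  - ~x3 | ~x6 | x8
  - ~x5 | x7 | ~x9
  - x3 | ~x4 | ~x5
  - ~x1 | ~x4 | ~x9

x1=T, x2=F, x3=F, x4=F, x5=T, x6=F, x7=T, x8=F, x9=F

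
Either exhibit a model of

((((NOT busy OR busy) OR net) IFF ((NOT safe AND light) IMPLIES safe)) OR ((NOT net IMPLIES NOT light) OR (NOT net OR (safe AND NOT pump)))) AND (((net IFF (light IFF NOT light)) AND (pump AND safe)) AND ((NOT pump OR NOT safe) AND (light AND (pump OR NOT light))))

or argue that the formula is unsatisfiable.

Case pump = True: the formula simplifies to ((((NOT busy OR busy) OR net) IFF ((NOT safe AND light) IMPLIES safe)) OR ((NOT net IMPLIES NOT light) OR NOT net)) AND (((net IFF (light IFF NOT light)) AND safe) AND (NOT safe AND light)).
  safe = True: the conjunct NOT safe is False.
  safe = False: the conjunct safe is False.
Case pump = False: the conjunct pump is False.
Both cases fail — unsatisfiable.

Unsatisfiable — no assignment works.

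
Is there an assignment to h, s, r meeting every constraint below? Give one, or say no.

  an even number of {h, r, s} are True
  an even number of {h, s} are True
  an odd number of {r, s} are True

h = True; s = True; r = False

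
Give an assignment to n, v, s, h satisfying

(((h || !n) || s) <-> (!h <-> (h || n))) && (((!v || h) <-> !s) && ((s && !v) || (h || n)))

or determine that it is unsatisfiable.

n = True; v = True; s = True; h = False

  ((h || !n) || s) <-> (!h <-> (h || n)) = True
    (h || !n) || s = True
      h || !n = False
        !n = False
    !h <-> (h || n) = True
      !h = True
      h || n = True
  ((!v || h) <-> !s) && ((s && !v) || (h || n)) = True
    (!v || h) <-> !s = True
      !v || h = False
        !v = False
      !s = False
    (s && !v) || (h || n) = True
      s && !v = False
        !v = False
      h || n = True
Both conjuncts True, so the formula holds.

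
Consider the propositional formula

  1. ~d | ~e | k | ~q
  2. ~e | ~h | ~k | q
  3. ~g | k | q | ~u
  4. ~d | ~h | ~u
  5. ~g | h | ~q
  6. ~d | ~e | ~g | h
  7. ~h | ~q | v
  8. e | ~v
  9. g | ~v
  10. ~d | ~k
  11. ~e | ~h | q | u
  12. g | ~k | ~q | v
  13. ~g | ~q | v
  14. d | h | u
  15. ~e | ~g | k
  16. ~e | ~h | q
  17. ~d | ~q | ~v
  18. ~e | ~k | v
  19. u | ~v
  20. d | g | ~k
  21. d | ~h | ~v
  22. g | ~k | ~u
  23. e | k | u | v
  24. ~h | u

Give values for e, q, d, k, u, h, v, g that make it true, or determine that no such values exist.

e = False, q = False, d = False, k = False, u = True, h = False, v = False, g = False

Set e = False.
  then (e | ~v) forces v = False.
Set q = False.
Set d = False.
Set k = False.
  then (e | k | u | v) forces u = True.
  then (~g | k | q | ~u) forces g = False.
Set h = False.
All clauses satisfied.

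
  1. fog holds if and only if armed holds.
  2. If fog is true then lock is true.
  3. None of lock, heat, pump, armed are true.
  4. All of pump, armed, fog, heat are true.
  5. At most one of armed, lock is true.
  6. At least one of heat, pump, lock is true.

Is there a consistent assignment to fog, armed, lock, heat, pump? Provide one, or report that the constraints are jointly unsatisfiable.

The formula is unsatisfiable.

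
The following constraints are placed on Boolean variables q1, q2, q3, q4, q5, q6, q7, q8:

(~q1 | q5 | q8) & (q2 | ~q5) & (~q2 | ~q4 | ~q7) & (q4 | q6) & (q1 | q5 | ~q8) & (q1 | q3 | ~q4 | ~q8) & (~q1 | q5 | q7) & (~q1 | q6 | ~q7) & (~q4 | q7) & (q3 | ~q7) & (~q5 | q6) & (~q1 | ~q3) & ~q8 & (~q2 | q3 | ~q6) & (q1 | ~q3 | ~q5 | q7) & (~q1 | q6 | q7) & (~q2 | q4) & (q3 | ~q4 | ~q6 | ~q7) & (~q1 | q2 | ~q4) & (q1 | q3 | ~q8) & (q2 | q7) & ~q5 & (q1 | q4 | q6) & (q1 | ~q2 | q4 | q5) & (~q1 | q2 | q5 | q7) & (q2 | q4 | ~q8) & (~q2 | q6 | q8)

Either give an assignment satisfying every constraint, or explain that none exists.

q1: False, q2: False, q3: True, q4: True, q5: False, q6: True, q7: True, q8: False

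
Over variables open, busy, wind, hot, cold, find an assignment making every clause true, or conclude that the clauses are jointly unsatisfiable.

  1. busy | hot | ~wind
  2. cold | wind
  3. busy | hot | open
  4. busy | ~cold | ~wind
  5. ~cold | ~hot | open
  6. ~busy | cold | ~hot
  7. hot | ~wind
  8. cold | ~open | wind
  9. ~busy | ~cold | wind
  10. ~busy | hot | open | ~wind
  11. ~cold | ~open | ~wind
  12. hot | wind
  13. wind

open: False, busy: False, wind: True, hot: True, cold: False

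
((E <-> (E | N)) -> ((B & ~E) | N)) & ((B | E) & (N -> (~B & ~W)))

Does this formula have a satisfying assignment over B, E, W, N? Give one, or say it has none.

B = False, E = True, W = False, N = True

  (E <-> (E | N)) -> ((B & ~E) | N) = True
    E <-> (E | N) = True
      E | N = True
    (B & ~E) | N = True
      B & ~E = False
        ~E = False
  (B | E) & (N -> (~B & ~W)) = True
    B | E = True
    N -> (~B & ~W) = True
      ~B & ~W = True
        ~B = True
        ~W = True
Both conjuncts True, so the formula holds.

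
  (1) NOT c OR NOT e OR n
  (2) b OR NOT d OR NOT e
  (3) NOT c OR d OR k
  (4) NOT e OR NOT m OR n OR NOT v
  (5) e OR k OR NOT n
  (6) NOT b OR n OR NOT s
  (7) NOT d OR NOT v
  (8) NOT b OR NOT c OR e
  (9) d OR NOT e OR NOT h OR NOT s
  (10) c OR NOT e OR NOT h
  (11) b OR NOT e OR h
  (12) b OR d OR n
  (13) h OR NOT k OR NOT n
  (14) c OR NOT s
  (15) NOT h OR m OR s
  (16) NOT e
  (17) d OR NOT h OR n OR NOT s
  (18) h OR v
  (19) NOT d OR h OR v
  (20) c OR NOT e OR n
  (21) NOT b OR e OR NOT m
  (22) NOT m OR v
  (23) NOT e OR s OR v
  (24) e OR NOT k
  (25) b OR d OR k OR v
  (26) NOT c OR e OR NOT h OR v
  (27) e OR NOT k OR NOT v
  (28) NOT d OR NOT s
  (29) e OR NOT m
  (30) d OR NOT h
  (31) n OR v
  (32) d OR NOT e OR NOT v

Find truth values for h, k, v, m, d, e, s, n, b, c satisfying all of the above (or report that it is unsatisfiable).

h = False; k = False; v = True; m = False; d = False; e = False; s = False; n = False; b = True; c = False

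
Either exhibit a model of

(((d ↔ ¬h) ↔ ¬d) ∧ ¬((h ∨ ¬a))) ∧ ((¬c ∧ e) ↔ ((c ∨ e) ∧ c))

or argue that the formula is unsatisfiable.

No satisfying assignment exists.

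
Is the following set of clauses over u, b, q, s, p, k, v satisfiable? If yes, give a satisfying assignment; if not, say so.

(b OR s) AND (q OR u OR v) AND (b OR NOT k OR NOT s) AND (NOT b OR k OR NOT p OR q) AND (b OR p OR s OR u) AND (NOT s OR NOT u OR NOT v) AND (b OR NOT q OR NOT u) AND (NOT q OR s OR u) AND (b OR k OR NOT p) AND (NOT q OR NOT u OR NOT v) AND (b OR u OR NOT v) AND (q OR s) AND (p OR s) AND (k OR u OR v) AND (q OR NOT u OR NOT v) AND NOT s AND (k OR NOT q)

u = True; b = True; q = True; s = False; p = True; k = True; v = False

Unit clause (NOT s) forces s = False.
In (b OR s) only b is left, so b = True.
In (q OR s) only q is left, so q = True.
In (p OR s) only p is left, so p = True.
In (k OR NOT q) only k is left, so k = True.
In (NOT q OR s OR u) only u is left, so u = True.
In (NOT q OR NOT u OR NOT v) only NOT v is left, so v = False.
All clauses satisfied.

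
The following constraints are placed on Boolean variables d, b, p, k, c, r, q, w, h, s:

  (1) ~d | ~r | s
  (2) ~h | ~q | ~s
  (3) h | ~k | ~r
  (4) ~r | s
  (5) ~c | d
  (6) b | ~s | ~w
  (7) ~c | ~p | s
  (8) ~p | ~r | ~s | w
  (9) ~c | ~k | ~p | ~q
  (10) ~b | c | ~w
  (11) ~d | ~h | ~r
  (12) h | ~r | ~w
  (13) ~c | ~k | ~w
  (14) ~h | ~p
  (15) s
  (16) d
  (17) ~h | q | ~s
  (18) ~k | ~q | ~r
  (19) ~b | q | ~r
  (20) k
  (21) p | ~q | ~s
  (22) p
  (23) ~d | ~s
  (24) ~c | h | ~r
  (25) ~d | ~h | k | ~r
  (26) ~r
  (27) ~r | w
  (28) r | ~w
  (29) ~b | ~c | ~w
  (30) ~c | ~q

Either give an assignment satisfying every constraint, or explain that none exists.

Case d = True:
  (s) forces s = True.
  Clause (~d | ~s) is falsified — contradiction.
Case d = False:
  Clause (d) is falsified — contradiction.
Both cases fail, so the formula is unsatisfiable.

No satisfying assignment exists.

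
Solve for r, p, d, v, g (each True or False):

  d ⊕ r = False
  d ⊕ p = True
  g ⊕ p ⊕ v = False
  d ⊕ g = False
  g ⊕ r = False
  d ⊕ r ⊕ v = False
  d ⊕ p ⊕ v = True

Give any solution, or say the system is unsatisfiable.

Adding constraints 1, 2, 3, 4, 6 mod 2: every variable appears an even number of times on the left, so the left side is 0.
But the right sides sum to 1 (mod 2). 0 ≠ 1 — the system is inconsistent.

No satisfying assignment exists.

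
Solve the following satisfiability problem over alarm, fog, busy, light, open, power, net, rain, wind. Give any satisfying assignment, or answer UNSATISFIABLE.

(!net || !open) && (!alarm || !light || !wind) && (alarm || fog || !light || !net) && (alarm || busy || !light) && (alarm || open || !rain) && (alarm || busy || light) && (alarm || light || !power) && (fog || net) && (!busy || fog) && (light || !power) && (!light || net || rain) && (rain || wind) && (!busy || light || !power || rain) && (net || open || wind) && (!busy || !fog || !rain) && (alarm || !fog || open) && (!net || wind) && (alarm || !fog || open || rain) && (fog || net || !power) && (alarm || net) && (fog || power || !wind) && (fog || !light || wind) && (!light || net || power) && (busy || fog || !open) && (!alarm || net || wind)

Set alarm = True.
Set fog = True.
Set busy = True.
  then (!busy || !fog || !rain) forces rain = False.
  then (rain || wind) forces wind = True.
  then (!alarm || !light || !wind) forces light = False.
  then (light || !power) forces power = False.
Set open = False.
Set net = False.
All clauses satisfied.

alarm = True, fog = True, busy = True, light = False, open = False, power = False, net = False, rain = False, wind = True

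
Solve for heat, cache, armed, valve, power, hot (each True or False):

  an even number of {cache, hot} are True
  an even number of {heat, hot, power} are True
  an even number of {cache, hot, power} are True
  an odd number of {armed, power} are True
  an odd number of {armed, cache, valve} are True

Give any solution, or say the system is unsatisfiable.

heat: True, cache: True, armed: True, valve: True, power: False, hot: True

{cache, hot}: 2 true → even ✓
{heat, hot, power}: 2 true → even ✓
{cache, hot, power}: 2 true → even ✓
{armed, power}: 1 true → odd ✓
{armed, cache, valve}: 3 true → odd ✓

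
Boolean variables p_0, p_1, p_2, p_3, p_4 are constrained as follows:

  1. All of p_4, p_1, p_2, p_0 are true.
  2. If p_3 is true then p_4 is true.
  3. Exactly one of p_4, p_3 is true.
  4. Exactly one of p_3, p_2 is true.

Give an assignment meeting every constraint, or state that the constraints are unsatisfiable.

p_0 = True, p_1 = True, p_2 = True, p_3 = False, p_4 = True

  (1) {p_4, p_1, p_2, p_0}: all 4 true ✓
  (2) p_3=F ⇒ p_4: vacuous ✓
  (3) {p_4, p_3}: 1 true — exactly one ✓
  (4) {p_3, p_2}: 1 true — exactly one ✓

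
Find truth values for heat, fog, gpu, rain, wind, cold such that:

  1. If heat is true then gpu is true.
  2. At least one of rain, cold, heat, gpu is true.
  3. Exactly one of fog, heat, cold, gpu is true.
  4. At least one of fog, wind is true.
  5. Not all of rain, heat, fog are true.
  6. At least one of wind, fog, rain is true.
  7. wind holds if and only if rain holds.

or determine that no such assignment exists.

heat=F, fog=T, gpu=F, rain=T, wind=T, cold=F

  (1) heat=F ⇒ gpu: vacuous ✓
  (2) {rain, cold, heat, gpu}: 1 true — at least one ✓
  (3) {fog, heat, cold, gpu}: 1 true — exactly one ✓
  (4) {fog, wind}: 2 true — at least one ✓
  (5) {rain, heat, fog}: 2/3 true — not all ✓
  (6) {wind, fog, rain}: 3 true — at least one ✓
  (7) wind=T, rain=T — same ✓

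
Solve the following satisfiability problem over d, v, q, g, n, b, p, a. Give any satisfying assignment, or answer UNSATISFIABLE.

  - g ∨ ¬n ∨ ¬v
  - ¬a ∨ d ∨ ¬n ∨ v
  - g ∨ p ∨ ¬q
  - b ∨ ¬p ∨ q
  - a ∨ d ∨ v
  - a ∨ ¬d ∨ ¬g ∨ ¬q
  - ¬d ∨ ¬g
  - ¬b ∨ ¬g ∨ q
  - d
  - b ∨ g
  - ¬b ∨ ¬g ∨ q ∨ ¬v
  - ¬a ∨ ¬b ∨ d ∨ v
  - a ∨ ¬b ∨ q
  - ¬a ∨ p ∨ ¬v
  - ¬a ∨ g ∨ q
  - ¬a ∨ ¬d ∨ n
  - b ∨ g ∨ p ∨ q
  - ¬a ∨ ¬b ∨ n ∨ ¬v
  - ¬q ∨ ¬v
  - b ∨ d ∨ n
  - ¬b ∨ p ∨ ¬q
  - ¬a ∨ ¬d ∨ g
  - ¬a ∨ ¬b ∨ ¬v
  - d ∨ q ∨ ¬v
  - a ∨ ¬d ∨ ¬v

d=T; v=F; q=T; g=F; n=T; b=T; p=T; a=F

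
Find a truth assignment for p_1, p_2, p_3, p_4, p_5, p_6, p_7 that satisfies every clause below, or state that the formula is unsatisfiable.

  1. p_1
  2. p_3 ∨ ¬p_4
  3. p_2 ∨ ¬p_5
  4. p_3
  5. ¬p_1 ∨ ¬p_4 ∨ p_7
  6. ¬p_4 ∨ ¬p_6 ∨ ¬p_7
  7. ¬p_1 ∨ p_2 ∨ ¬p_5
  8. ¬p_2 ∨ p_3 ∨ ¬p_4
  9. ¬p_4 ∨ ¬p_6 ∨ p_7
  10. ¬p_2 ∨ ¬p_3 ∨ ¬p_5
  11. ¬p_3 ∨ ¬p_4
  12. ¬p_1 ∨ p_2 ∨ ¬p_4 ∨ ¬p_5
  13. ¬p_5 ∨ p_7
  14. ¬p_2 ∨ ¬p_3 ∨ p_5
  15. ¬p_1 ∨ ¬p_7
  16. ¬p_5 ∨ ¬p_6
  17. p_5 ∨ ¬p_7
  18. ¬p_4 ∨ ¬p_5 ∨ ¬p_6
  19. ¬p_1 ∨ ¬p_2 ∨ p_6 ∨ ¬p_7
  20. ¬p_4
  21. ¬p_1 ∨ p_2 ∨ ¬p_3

Case p_1 = True:
  (p_3) forces p_3 = True.
  (¬p_3 ∨ ¬p_4) forces p_4 = False.
  (¬p_1 ∨ ¬p_7) forces p_7 = False.
  (¬p_5 ∨ p_7) forces p_5 = False.
  (¬p_2 ∨ ¬p_3 ∨ p_5) forces p_2 = False.
  Clause (¬p_1 ∨ p_2 ∨ ¬p_3) is falsified — contradiction.
Case p_1 = False:
  Clause (p_1) is falsified — contradiction.
Both cases fail, so the formula is unsatisfiable.

The formula is unsatisfiable.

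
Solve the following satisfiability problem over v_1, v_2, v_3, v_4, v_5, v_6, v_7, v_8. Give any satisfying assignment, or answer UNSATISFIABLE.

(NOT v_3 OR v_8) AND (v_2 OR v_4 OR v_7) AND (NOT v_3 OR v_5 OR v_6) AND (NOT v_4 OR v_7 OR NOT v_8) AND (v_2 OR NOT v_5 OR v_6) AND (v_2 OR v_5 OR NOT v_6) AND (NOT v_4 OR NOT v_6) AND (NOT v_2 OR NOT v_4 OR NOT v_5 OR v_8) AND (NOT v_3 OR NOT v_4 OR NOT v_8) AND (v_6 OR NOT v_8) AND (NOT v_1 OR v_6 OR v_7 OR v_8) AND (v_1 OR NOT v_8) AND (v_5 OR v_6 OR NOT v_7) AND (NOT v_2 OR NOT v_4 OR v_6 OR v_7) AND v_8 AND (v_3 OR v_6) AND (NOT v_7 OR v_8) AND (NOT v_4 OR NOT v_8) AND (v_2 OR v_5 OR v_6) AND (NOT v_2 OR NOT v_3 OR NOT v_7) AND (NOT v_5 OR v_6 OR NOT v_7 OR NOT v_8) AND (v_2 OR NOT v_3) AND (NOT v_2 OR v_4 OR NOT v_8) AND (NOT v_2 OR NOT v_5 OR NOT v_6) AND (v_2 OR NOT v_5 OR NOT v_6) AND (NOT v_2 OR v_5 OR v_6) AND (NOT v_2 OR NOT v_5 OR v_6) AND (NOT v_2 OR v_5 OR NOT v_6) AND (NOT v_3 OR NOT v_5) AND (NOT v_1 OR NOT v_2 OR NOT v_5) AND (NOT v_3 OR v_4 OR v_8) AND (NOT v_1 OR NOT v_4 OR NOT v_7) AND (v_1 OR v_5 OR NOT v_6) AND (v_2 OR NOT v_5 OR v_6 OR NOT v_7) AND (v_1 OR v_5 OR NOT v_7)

Case v_2 = True:
  (v_8) forces v_8 = True.
  (v_6 OR NOT v_8) forces v_6 = True.
  (NOT v_4 OR NOT v_6) forces v_4 = False.
  Clause (NOT v_2 OR v_4 OR NOT v_8) is falsified — contradiction.
Case v_2 = False:
  (v_8) forces v_8 = True.
  (v_6 OR NOT v_8) forces v_6 = True.
  (v_2 OR v_5 OR NOT v_6) forces v_5 = True.
  Clause (v_2 OR NOT v_5 OR NOT v_6) is falsified — contradiction.
Both cases fail, so the formula is unsatisfiable.

Unsatisfiable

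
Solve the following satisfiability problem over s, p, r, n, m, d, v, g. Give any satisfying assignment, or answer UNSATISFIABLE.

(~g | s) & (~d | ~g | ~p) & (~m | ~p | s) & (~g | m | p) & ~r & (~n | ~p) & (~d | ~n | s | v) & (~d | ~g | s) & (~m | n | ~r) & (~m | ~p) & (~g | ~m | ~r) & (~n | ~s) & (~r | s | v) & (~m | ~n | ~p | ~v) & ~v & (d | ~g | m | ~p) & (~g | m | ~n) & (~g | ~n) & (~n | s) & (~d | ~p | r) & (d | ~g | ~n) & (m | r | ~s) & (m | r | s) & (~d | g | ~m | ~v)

Unit clause (~r) forces r = False.
Unit clause (~v) forces v = False.
Set s = False.
  then (~g | s) forces g = False.
  then (~n | s) forces n = False.
  then (m | r | s) forces m = True.
  then (~m | ~p | s) forces p = False.
Set d = False.
All clauses satisfied.

s=F, p=F, r=F, n=F, m=T, d=F, v=F, g=F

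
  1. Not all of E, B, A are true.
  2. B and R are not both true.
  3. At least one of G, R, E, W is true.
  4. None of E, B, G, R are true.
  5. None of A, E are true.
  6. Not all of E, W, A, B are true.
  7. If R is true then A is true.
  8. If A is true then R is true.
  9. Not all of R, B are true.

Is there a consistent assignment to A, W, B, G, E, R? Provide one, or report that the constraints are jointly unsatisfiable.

A=F; W=T; B=F; G=F; E=F; R=F

  (1) {E, B, A}: 0/3 true — not all ✓
  (2) B=F, R=F — not both ✓
  (3) {G, R, E, W}: 1 true — at least one ✓
  (4) {E, B, G, R}: 0 true — none ✓
  (5) {A, E}: 0 true — none ✓
  (6) {E, W, A, B}: 1/4 true — not all ✓
  (7) R=F ⇒ A: vacuous ✓
  (8) A=F ⇒ R: vacuous ✓
  (9) {R, B}: 0/2 true — not all ✓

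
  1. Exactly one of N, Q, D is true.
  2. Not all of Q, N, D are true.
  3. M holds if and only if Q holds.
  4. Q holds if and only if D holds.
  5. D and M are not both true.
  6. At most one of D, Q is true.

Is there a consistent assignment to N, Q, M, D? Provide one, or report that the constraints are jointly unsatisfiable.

N=T; Q=F; M=F; D=F

  (1) {N, Q, D}: 1 true — exactly one ✓
  (2) {Q, N, D}: 1/3 true — not all ✓
  (3) M=F, Q=F — same ✓
  (4) Q=F, D=F — same ✓
  (5) D=F, M=F — not both ✓
  (6) {D, Q}: 0 true — at most one ✓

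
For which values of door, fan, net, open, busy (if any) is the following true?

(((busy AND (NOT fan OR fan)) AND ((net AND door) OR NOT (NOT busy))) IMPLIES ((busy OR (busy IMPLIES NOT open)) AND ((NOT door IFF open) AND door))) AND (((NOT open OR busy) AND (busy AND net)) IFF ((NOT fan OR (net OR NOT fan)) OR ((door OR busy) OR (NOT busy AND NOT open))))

door=T; fan=T; net=T; open=F; busy=T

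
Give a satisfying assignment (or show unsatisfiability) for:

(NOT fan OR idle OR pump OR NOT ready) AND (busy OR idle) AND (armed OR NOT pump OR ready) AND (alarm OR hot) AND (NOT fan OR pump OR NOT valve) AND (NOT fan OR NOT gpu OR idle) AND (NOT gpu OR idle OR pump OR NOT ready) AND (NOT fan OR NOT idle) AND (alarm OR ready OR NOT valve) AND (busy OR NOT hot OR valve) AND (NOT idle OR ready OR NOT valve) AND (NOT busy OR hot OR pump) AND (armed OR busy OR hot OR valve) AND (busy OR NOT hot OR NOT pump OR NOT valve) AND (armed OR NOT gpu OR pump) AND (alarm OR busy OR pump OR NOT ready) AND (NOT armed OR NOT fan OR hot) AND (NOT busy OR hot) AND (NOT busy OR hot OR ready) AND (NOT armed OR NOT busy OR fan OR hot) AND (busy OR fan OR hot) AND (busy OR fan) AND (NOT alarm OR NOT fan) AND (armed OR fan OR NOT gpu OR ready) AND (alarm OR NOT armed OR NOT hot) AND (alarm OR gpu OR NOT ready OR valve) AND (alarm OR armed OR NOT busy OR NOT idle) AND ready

armed = False, pump = True, valve = False, fan = False, idle = True, ready = True, busy = True, alarm = True, gpu = True, hot = True

Unit clause (ready) forces ready = True.
Set armed = False.
Set pump = True.
Set valve = False.
Set fan = False.
  then (busy OR fan) forces busy = True.
  then (NOT busy OR hot) forces hot = True.
Set idle = True.
  then (alarm OR armed OR NOT busy OR NOT idle) forces alarm = True.
Set gpu = True.
All clauses satisfied.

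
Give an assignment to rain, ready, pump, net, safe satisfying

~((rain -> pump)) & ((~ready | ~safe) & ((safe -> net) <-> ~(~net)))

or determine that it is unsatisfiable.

rain = True, ready = False, pump = False, net = True, safe = False

  ~((rain -> pump)) = True
    rain -> pump = False
  (~ready | ~safe) & ((safe -> net) <-> ~(~net)) = True
    ~ready | ~safe = True
      ~ready = True
      ~safe = True
    (safe -> net) <-> ~(~net) = True
      safe -> net = True
      ~(~net) = True
        ~net = False
Both conjuncts True, so the formula holds.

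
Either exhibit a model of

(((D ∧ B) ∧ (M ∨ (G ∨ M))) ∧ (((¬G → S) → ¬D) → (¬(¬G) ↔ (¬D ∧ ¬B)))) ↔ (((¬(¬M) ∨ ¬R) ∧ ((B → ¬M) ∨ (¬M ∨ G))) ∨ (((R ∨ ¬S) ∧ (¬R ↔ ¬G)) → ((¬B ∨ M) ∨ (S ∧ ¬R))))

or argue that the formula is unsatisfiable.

B = True, S = False, R = False, D = True, G = True, M = True

  (((D ∧ B) ∧ (M ∨ (G ∨ M))) ∧ (((¬G → S) → ¬D) → (¬(¬G) ↔ (¬D ∧ ¬B)))) ↔ (((¬(¬M) ∨ ¬R) ∧ ((B → ¬M) ∨ (¬M ∨ G))) ∨ (((R ∨ ¬S) ∧ (¬R ↔ ¬G)) → ((¬B ∨ M) ∨ (S ∧ ¬R)))) = True
    ((D ∧ B) ∧ (M ∨ (G ∨ M))) ∧ (((¬G → S) → ¬D) → (¬(¬G) ↔ (¬D ∧ ¬B))) = True
      (D ∧ B) ∧ (M ∨ (G ∨ M)) = True
        D ∧ B = True
        M ∨ (G ∨ M) = True
          G ∨ M = True
      ((¬G → S) → ¬D) → (¬(¬G) ↔ (¬D ∧ ¬B)) = True
        (¬G → S) → ¬D = False
          ¬G → S = True
            ¬G = False
          ¬D = False
        ¬(¬G) ↔ (¬D ∧ ¬B) = False
          ¬(¬G) = True
            ¬G = False
          ¬D ∧ ¬B = False
            ¬D = False
            ¬B = False
    ((¬(¬M) ∨ ¬R) ∧ ((B → ¬M) ∨ (¬M ∨ G))) ∨ (((R ∨ ¬S) ∧ (¬R ↔ ¬G)) → ((¬B ∨ M) ∨ (S ∧ ¬R))) = True
      (¬(¬M) ∨ ¬R) ∧ ((B → ¬M) ∨ (¬M ∨ G)) = True
        ¬(¬M) ∨ ¬R = True
          ¬(¬M) = True
            ¬M = False
          ¬R = True
        (B → ¬M) ∨ (¬M ∨ G) = True
          B → ¬M = False
            ¬M = False
          ¬M ∨ G = True
            ¬M = False
      ((R ∨ ¬S) ∧ (¬R ↔ ¬G)) → ((¬B ∨ M) ∨ (S ∧ ¬R)) = True
        (R ∨ ¬S) ∧ (¬R ↔ ¬G) = False
          R ∨ ¬S = True
            ¬S = True
          ¬R ↔ ¬G = False
            ¬R = True
            ¬G = False
        (¬B ∨ M) ∨ (S ∧ ¬R) = True
          ¬B ∨ M = True
            ¬B = False
          S ∧ ¬R = False
            ¬R = True
The formula evaluates to True.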